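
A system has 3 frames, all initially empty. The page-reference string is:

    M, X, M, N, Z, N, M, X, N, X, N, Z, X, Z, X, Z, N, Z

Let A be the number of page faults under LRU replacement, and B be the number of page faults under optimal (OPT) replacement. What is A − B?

1

Under LRU: F F . F F . . F . . . F . . . . . . → 6 faults.
Under OPT: F F . F F . . F . . . . . . . . . . → 5 faults.
A − B = 6 − 5 = 1.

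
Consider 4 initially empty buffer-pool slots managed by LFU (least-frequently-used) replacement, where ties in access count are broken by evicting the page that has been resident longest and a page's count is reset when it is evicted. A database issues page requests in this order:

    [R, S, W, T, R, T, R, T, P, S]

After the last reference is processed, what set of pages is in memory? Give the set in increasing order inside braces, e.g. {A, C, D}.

R → fault, frames {R}
S → fault, frames {R,S}
W → fault, frames {R,S,W}
T → fault, frames {R,S,W,T}
R → hit
T → hit
R → hit
T → hit
P → fault, evict S, frames {R,W,T,P}
S → fault, evict W, frames {R,T,P,S}

{P, R, S, T}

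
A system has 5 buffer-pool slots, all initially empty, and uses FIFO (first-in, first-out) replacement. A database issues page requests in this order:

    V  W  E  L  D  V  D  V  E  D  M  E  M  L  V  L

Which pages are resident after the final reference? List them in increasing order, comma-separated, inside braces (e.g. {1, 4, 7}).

{D, E, L, M, V}

V -> fault, frames (V)
W -> fault, frames (V W)
E -> fault, frames (V W E)
L -> fault, frames (V W E L)
D -> fault, frames (V W E L D)
V -> hit
D -> hit
V -> hit
E -> hit
D -> hit
M -> fault, evict V, frames (W E L D M)
E -> hit
M -> hit
L -> hit
V -> fault, evict W, frames (E L D M V)
L -> hit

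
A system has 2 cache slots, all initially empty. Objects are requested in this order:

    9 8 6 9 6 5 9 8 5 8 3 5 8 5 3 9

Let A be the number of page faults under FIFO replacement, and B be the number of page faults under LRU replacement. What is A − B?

-2

Under FIFO: F F F F . F . F . . F F F . F F → 11 faults.
Under LRU: F F F F . F F F F . F F F . F F → 13 faults.
A − B = 11 − 13 = -2.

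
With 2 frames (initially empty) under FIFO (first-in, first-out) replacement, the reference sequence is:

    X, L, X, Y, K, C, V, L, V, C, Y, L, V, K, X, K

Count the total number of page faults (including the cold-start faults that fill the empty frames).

13

X → miss, frames {X}
L → miss, frames {X,L}
X → hit
Y → miss, evict X, frames {L,Y}
K → miss, evict L, frames {Y,K}
C → miss, evict Y, frames {K,C}
V → miss, evict K, frames {C,V}
L → miss, evict C, frames {V,L}
V → hit
C → miss, evict V, frames {L,C}
Y → miss, evict L, frames {C,Y}
L → miss, evict C, frames {Y,L}
V → miss, evict Y, frames {L,V}
K → miss, evict L, frames {V,K}
X → miss, evict V, frames {K,X}
K → hit
Page faults: 13.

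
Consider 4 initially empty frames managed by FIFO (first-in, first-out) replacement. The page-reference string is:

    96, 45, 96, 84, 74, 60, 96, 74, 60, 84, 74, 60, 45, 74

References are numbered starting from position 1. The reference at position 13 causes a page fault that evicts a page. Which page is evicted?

pos 1: 96: fault, frames [96]
pos 2: 45: fault, frames [96, 45]
pos 3: 96: hit
pos 4: 84: fault, frames [96, 45, 84]
pos 5: 74: fault, frames [96, 45, 84, 74]
pos 6: 60: fault, evict 96, frames [45, 84, 74, 60]
pos 7: 96: fault, evict 45, frames [84, 74, 60, 96]
pos 8: 74: hit
pos 9: 60: hit
pos 10: 84: hit
pos 11: 74: hit
pos 12: 60: hit
pos 13: 45: fault, evict 84, frames [74, 60, 96, 45]
At position 13, page 84 is evicted.

84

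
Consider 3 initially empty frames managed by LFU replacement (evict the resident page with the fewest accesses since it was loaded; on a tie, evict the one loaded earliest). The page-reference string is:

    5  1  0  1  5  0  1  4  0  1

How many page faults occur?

4

5 -> miss, frames {5}
1 -> miss, frames {5,1}
0 -> miss, frames {5,1,0}
1 -> hit
5 -> hit
0 -> hit
1 -> hit
4 -> miss, evict 5, frames {1,0,4}
0 -> hit
1 -> hit
Page faults: 4.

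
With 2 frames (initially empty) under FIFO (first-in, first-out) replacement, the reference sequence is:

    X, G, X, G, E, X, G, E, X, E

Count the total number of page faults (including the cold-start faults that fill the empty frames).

7

X → fault, frames [X]
G → fault, frames [X, G]
X → hit
G → hit
E → fault, evict X, frames [G, E]
X → fault, evict G, frames [E, X]
G → fault, evict E, frames [X, G]
E → fault, evict X, frames [G, E]
X → fault, evict G, frames [E, X]
E → hit
Page faults: 7.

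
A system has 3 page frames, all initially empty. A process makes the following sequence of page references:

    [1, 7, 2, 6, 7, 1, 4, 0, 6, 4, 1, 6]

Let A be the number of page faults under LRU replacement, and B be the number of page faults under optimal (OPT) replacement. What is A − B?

Under LRU: F F F F . F F F F . F . → 9 faults.
Under OPT: F F F F . . F F . . F . → 7 faults.
A − B = 9 − 7 = 2.

2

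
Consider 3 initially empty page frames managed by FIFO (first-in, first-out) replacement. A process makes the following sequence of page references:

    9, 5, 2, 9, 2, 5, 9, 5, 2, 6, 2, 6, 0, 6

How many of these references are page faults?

5

9 → fault, frames [9]
5 → fault, frames [9, 5]
2 → fault, frames [9, 5, 2]
9 → hit
2 → hit
5 → hit
9 → hit
5 → hit
2 → hit
6 → fault, evict 9, frames [5, 2, 6]
2 → hit
6 → hit
0 → fault, evict 5, frames [2, 6, 0]
6 → hit
Page faults: 5.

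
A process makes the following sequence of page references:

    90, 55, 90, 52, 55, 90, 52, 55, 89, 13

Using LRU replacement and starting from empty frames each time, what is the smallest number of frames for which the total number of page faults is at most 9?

f=1: 10 faults
f=2: 9 faults
f=3: 5 faults
f=4: 5 faults
f=5: 5 faults
Smallest f with faults ≤ 9 is 2.

2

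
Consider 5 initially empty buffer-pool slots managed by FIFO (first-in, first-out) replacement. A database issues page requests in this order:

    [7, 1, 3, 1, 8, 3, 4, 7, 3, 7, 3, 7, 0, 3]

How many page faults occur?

6

7 -> miss, frames {7}
1 -> miss, frames {7,1}
3 -> miss, frames {7,1,3}
1 -> hit
8 -> miss, frames {7,1,3,8}
3 -> hit
4 -> miss, frames {7,1,3,8,4}
7 -> hit
3 -> hit
7 -> hit
3 -> hit
7 -> hit
0 -> miss, evict 7, frames {1,3,8,4,0}
3 -> hit
Page faults: 6.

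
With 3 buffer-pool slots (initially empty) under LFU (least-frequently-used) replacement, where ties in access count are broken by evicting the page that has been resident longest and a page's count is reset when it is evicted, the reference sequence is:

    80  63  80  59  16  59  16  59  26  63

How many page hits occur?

4

80 -> miss, frames [80]
63 -> miss, frames [80, 63]
80 -> hit
59 -> miss, frames [80, 63, 59]
16 -> miss, evict 63, frames [80, 59, 16]
59 -> hit
16 -> hit
59 -> hit
26 -> miss, evict 80, frames [59, 16, 26]
63 -> miss, evict 26, frames [59, 16, 63]
Hits: 4.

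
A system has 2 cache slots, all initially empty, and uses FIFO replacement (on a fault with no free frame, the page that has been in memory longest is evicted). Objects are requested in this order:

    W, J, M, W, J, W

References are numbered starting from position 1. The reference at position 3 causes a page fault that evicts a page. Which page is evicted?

W

pos 1: W: miss, frames [W]
pos 2: J: miss, frames [W, J]
pos 3: M: miss, evict W, frames [J, M]
At position 3, page W is evicted.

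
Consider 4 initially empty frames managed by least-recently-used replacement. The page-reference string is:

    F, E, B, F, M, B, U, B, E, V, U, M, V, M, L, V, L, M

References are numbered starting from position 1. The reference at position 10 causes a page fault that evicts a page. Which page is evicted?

pos 1: F: miss, frames [F]
pos 2: E: miss, frames [F, E]
pos 3: B: miss, frames [F, E, B]
pos 4: F: hit
pos 5: M: miss, frames [E, B, F, M]
pos 6: B: hit
pos 7: U: miss, evict E, frames [F, M, B, U]
pos 8: B: hit
pos 9: E: miss, evict F, frames [M, U, B, E]
pos 10: V: miss, evict M, frames [U, B, E, V]
At position 10, page M is evicted.

M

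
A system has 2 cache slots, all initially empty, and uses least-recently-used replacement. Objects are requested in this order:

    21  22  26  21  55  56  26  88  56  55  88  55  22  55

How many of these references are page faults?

12

21 → miss, frames {21}
22 → miss, frames {21,22}
26 → miss, evict 21, frames {22,26}
21 → miss, evict 22, frames {26,21}
55 → miss, evict 26, frames {21,55}
56 → miss, evict 21, frames {55,56}
26 → miss, evict 55, frames {56,26}
88 → miss, evict 56, frames {26,88}
56 → miss, evict 26, frames {88,56}
55 → miss, evict 88, frames {56,55}
88 → miss, evict 56, frames {55,88}
55 → hit
22 → miss, evict 88, frames {55,22}
55 → hit
Page faults: 12.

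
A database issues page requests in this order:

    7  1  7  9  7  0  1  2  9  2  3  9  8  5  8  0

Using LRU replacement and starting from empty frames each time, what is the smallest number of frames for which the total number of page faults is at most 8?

7

f=1: 16 faults
f=2: 12 faults
f=3: 11 faults
f=4: 10 faults
f=5: 9 faults
f=6: 9 faults
f=7: 8 faults
f=8: 8 faults
Smallest f with faults ≤ 8 is 7.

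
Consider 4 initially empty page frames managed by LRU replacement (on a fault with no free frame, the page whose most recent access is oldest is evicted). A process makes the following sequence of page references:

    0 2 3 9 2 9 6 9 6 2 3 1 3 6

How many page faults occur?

0 -> fault, frames (0)
2 -> fault, frames (0 2)
3 -> fault, frames (0 2 3)
9 -> fault, frames (0 2 3 9)
2 -> hit
9 -> hit
6 -> fault, evict 0, frames (3 2 9 6)
9 -> hit
6 -> hit
2 -> hit
3 -> hit
1 -> fault, evict 9, frames (6 2 3 1)
3 -> hit
6 -> hit
Page faults: 6.

6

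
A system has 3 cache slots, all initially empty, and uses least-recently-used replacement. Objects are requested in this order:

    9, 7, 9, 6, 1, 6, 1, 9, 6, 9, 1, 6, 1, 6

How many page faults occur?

4

9: miss, frames [9]
7: miss, frames [9, 7]
9: hit
6: miss, frames [7, 9, 6]
1: miss, evict 7, frames [9, 6, 1]
6: hit
1: hit
9: hit
6: hit
9: hit
1: hit
6: hit
1: hit
6: hit
Page faults: 4.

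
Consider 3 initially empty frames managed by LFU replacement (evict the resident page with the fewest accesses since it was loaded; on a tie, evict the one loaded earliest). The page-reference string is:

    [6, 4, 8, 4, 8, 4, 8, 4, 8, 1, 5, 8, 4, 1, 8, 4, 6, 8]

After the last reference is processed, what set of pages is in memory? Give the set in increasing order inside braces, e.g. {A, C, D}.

{4, 6, 8}

6 -> miss, frames {6}
4 -> miss, frames {6,4}
8 -> miss, frames {6,4,8}
4 -> hit
8 -> hit
4 -> hit
8 -> hit
4 -> hit
8 -> hit
1 -> miss, evict 6, frames {4,8,1}
5 -> miss, evict 1, frames {4,8,5}
8 -> hit
4 -> hit
1 -> miss, evict 5, frames {4,8,1}
8 -> hit
4 -> hit
6 -> miss, evict 1, frames {4,8,6}
8 -> hit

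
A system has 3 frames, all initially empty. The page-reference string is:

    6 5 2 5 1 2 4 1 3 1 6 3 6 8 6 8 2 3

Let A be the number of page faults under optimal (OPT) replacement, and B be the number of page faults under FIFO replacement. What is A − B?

Under OPT: F F F . F . F . F . . . . F . . F . → 8 faults.
Under FIFO: F F F . F . F . F . F . . F . . F F → 10 faults.
A − B = 8 − 10 = -2.

-2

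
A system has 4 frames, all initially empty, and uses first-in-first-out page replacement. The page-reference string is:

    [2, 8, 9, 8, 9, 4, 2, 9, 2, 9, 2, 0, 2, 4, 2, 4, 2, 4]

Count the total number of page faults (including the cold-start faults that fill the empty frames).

2: miss, frames [2]
8: miss, frames [2, 8]
9: miss, frames [2, 8, 9]
8: hit
9: hit
4: miss, frames [2, 8, 9, 4]
2: hit
9: hit
2: hit
9: hit
2: hit
0: miss, evict 2, frames [8, 9, 4, 0]
2: miss, evict 8, frames [9, 4, 0, 2]
4: hit
2: hit
4: hit
2: hit
4: hit
Page faults: 6.

6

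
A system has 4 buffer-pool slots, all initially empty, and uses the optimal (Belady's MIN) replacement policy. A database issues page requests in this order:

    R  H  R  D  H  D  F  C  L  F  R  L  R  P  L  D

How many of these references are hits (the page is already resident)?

9

R -> miss, frames (R)
H -> miss, frames (R H)
R -> hit
D -> miss, frames (R H D)
H -> hit
D -> hit
F -> miss, frames (R H D F)
C -> miss, evict H, frames (R D F C)
L -> miss, evict C, frames (R D F L)
F -> hit
R -> hit
L -> hit
R -> hit
P -> miss, evict F, frames (R D L P)
L -> hit
D -> hit
Hits: 9.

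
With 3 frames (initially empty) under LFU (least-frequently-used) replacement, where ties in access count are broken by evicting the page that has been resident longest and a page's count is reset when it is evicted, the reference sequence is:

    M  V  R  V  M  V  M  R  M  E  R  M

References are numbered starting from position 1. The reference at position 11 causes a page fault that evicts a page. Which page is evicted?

E

pos 1: M -> fault, frames {M}
pos 2: V -> fault, frames {M,V}
pos 3: R -> fault, frames {M,V,R}
pos 4: V -> hit
pos 5: M -> hit
pos 6: V -> hit
pos 7: M -> hit
pos 8: R -> hit
pos 9: M -> hit
pos 10: E -> fault, evict R, frames {M,V,E}
pos 11: R -> fault, evict E, frames {M,V,R}
At position 11, page E is evicted.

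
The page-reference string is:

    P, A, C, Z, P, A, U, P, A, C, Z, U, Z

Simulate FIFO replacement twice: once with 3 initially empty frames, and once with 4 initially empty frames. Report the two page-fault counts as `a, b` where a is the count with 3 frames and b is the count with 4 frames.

3 frames: F F F F F F F . . F F . . → 9 faults.
4 frames: F F F F . . F F F F F F . → 10 faults.
10 > 9: adding a frame increased faults — Belady's anomaly.

9, 10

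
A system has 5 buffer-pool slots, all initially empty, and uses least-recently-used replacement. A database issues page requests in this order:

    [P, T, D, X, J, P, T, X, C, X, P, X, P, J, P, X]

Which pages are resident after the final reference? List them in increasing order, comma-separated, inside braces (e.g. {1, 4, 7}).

P → miss, frames [P]
T → miss, frames [P, T]
D → miss, frames [P, T, D]
X → miss, frames [P, T, D, X]
J → miss, frames [P, T, D, X, J]
P → hit
T → hit
X → hit
C → miss, evict D, frames [J, P, T, X, C]
X → hit
P → hit
X → hit
P → hit
J → hit
P → hit
X → hit

{C, J, P, T, X}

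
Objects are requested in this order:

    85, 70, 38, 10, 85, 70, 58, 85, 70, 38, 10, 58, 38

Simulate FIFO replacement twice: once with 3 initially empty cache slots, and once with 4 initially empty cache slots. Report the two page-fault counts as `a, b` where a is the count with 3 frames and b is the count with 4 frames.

3 frames: F F F F F F F . . F F . . → 9 faults.
4 frames: F F F F . . F F F F F F . → 10 faults.
10 > 9: adding a frame increased faults — Belady's anomaly.

9, 10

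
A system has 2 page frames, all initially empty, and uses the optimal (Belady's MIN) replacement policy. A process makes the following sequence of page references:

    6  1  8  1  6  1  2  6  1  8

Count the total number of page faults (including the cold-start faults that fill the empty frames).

7

6: fault, frames (6)
1: fault, frames (6 1)
8: fault, evict 6, frames (1 8)
1: hit
6: fault, evict 8, frames (1 6)
1: hit
2: fault, evict 1, frames (6 2)
6: hit
1: fault, evict 2, frames (6 1)
8: fault, evict 1, frames (6 8)
Page faults: 7.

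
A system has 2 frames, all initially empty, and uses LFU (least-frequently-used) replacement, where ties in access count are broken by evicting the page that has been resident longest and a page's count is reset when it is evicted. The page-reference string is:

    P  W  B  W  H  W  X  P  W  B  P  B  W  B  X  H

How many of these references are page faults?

P: fault, frames (P)
W: fault, frames (P W)
B: fault, evict P, frames (W B)
W: hit
H: fault, evict B, frames (W H)
W: hit
X: fault, evict H, frames (W X)
P: fault, evict X, frames (W P)
W: hit
B: fault, evict P, frames (W B)
P: fault, evict B, frames (W P)
B: fault, evict P, frames (W B)
W: hit
B: hit
X: fault, evict B, frames (W X)
H: fault, evict X, frames (W H)
Page faults: 11.

11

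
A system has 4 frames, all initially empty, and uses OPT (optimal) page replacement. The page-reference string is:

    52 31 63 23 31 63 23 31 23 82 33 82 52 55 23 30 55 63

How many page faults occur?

52: miss, frames [52]
31: miss, frames [52, 31]
63: miss, frames [52, 31, 63]
23: miss, frames [52, 31, 63, 23]
31: hit
63: hit
23: hit
31: hit
23: hit
82: miss, evict 31, frames [52, 63, 23, 82]
33: miss, evict 63, frames [52, 23, 82, 33]
82: hit
52: hit
55: miss, evict 33, frames [52, 23, 82, 55]
23: hit
30: miss, evict 82, frames [52, 23, 55, 30]
55: hit
63: miss, evict 30, frames [52, 23, 55, 63]
Page faults: 9.

9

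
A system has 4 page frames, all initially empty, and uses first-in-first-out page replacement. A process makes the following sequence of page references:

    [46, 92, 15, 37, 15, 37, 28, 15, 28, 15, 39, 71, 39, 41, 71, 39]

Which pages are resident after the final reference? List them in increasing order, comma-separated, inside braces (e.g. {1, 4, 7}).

46: fault, frames [46]
92: fault, frames [46, 92]
15: fault, frames [46, 92, 15]
37: fault, frames [46, 92, 15, 37]
15: hit
37: hit
28: fault, evict 46, frames [92, 15, 37, 28]
15: hit
28: hit
15: hit
39: fault, evict 92, frames [15, 37, 28, 39]
71: fault, evict 15, frames [37, 28, 39, 71]
39: hit
41: fault, evict 37, frames [28, 39, 71, 41]
71: hit
39: hit

{28, 39, 41, 71}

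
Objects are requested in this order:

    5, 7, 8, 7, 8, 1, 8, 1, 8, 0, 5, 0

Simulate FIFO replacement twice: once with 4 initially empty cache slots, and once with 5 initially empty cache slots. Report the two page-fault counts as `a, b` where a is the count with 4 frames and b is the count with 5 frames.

6, 5

4 frames: F F F . . F . . . F F . → 6 faults.
5 frames: F F F . . F . . . F . . → 5 faults.
5 < 6: adding a frame reduced faults, as is typical.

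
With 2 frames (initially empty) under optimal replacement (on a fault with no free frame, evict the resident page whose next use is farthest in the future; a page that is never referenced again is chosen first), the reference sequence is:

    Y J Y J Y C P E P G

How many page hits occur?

Y: miss, frames (Y)
J: miss, frames (Y J)
Y: hit
J: hit
Y: hit
C: miss, evict J, frames (Y C)
P: miss, evict C, frames (Y P)
E: miss, evict Y, frames (P E)
P: hit
G: miss, evict E, frames (P G)
Hits: 4.

4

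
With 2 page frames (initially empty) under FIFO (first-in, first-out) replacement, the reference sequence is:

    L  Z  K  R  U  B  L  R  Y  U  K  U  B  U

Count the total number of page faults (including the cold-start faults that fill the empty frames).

13

L: miss, frames [L]
Z: miss, frames [L, Z]
K: miss, evict L, frames [Z, K]
R: miss, evict Z, frames [K, R]
U: miss, evict K, frames [R, U]
B: miss, evict R, frames [U, B]
L: miss, evict U, frames [B, L]
R: miss, evict B, frames [L, R]
Y: miss, evict L, frames [R, Y]
U: miss, evict R, frames [Y, U]
K: miss, evict Y, frames [U, K]
U: hit
B: miss, evict U, frames [K, B]
U: miss, evict K, frames [B, U]
Page faults: 13.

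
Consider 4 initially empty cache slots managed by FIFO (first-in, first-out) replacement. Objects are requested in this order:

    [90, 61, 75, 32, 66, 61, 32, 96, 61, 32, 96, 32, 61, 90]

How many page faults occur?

8

90 -> fault, frames [90]
61 -> fault, frames [90, 61]
75 -> fault, frames [90, 61, 75]
32 -> fault, frames [90, 61, 75, 32]
66 -> fault, evict 90, frames [61, 75, 32, 66]
61 -> hit
32 -> hit
96 -> fault, evict 61, frames [75, 32, 66, 96]
61 -> fault, evict 75, frames [32, 66, 96, 61]
32 -> hit
96 -> hit
32 -> hit
61 -> hit
90 -> fault, evict 32, frames [66, 96, 61, 90]
Page faults: 8.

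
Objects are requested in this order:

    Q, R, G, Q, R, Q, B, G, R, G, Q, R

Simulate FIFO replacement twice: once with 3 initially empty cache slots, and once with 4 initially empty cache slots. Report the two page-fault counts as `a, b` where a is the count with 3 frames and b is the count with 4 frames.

6, 4

3 frames: F F F . . . F . . . F F → 6 faults.
4 frames: F F F . . . F . . . . . → 4 faults.
4 < 6: adding a frame reduced faults, as is typical.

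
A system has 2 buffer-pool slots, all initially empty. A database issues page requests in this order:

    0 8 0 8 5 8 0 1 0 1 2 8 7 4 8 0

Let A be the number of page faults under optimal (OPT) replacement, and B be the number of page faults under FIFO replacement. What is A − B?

-1

Under OPT: F F . . F . F F . . F F F F . F → 10 faults.
Under FIFO: F F . . F . F F . . F F F F F F → 11 faults.
A − B = 10 − 11 = -1.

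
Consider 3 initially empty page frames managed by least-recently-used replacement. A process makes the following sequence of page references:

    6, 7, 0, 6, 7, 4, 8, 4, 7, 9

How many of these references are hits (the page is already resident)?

4

6 -> miss, frames {6}
7 -> miss, frames {6,7}
0 -> miss, frames {6,7,0}
6 -> hit
7 -> hit
4 -> miss, evict 0, frames {6,7,4}
8 -> miss, evict 6, frames {7,4,8}
4 -> hit
7 -> hit
9 -> miss, evict 8, frames {4,7,9}
Hits: 4.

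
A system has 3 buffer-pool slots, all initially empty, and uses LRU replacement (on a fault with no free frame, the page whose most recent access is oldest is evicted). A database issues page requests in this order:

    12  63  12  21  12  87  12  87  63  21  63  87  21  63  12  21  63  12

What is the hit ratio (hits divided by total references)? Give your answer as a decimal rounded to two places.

0.61

12: miss, frames (12)
63: miss, frames (12 63)
12: hit
21: miss, frames (63 12 21)
12: hit
87: miss, evict 63, frames (21 12 87)
12: hit
87: hit
63: miss, evict 21, frames (12 87 63)
21: miss, evict 12, frames (87 63 21)
63: hit
87: hit
21: hit
63: hit
12: miss, evict 87, frames (21 63 12)
21: hit
63: hit
12: hit
Hits: 11 of 18 references → 11/18 = 0.6111.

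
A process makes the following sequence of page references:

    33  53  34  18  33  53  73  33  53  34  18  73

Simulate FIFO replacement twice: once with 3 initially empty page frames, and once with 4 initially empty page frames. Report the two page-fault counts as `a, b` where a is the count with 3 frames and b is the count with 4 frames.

9, 10

3 frames: F F F F F F F . . F F . → 9 faults.
4 frames: F F F F . . F F F F F F → 10 faults.
10 > 9: adding a frame increased faults — Belady's anomaly.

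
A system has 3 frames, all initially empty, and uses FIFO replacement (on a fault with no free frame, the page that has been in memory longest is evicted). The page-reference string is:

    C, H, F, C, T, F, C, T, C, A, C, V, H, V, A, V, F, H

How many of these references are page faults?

9

C -> fault, frames (C)
H -> fault, frames (C H)
F -> fault, frames (C H F)
C -> hit
T -> fault, evict C, frames (H F T)
F -> hit
C -> fault, evict H, frames (F T C)
T -> hit
C -> hit
A -> fault, evict F, frames (T C A)
C -> hit
V -> fault, evict T, frames (C A V)
H -> fault, evict C, frames (A V H)
V -> hit
A -> hit
V -> hit
F -> fault, evict A, frames (V H F)
H -> hit
Page faults: 9.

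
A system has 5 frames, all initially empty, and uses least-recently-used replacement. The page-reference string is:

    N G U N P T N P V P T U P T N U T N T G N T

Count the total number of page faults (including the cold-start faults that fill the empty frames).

N -> miss, frames [N]
G -> miss, frames [N, G]
U -> miss, frames [N, G, U]
N -> hit
P -> miss, frames [G, U, N, P]
T -> miss, frames [G, U, N, P, T]
N -> hit
P -> hit
V -> miss, evict G, frames [U, T, N, P, V]
P -> hit
T -> hit
U -> hit
P -> hit
T -> hit
N -> hit
U -> hit
T -> hit
N -> hit
T -> hit
G -> miss, evict V, frames [P, U, N, T, G]
N -> hit
T -> hit
Page faults: 7.

7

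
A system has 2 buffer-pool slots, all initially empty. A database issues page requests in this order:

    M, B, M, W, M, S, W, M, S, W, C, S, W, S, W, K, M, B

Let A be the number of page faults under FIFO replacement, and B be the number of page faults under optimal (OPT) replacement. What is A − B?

Under FIFO: F F . F F F F F F F F F F . . F F F → 15 faults.
Under OPT: F F . F . F . F . F F . F . . F F F → 11 faults.
A − B = 15 − 11 = 4.

4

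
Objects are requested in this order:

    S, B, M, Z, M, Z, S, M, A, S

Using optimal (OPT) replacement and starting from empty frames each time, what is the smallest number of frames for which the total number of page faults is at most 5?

3

f=1: 10 faults
f=2: 6 faults
f=3: 5 faults
f=4: 5 faults
f=5: 5 faults
Smallest f with faults ≤ 5 is 3.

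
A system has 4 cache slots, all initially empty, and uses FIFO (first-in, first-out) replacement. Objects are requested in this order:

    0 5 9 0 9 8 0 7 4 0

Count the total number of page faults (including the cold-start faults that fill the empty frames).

7

0: fault, frames (0)
5: fault, frames (0 5)
9: fault, frames (0 5 9)
0: hit
9: hit
8: fault, frames (0 5 9 8)
0: hit
7: fault, evict 0, frames (5 9 8 7)
4: fault, evict 5, frames (9 8 7 4)
0: fault, evict 9, frames (8 7 4 0)
Page faults: 7.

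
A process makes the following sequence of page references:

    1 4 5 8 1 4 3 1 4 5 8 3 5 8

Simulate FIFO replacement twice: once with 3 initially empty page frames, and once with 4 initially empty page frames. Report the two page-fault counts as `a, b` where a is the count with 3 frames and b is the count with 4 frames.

9, 10

3 frames: F F F F F F F . . F F . . . → 9 faults.
4 frames: F F F F . . F F F F F F . . → 10 faults.
10 > 9: adding a frame increased faults — Belady's anomaly.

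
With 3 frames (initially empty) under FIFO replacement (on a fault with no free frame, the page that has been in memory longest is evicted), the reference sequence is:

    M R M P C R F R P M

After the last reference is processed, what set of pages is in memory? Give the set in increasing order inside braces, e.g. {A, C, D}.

M → miss, frames {M}
R → miss, frames {M,R}
M → hit
P → miss, frames {M,R,P}
C → miss, evict M, frames {R,P,C}
R → hit
F → miss, evict R, frames {P,C,F}
R → miss, evict P, frames {C,F,R}
P → miss, evict C, frames {F,R,P}
M → miss, evict F, frames {R,P,M}

{M, P, R}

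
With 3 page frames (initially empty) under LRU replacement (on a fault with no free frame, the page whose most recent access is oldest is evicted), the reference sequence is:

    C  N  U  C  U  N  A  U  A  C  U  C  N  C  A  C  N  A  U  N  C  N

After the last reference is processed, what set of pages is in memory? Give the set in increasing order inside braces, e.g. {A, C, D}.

C -> fault, frames [C]
N -> fault, frames [C, N]
U -> fault, frames [C, N, U]
C -> hit
U -> hit
N -> hit
A -> fault, evict C, frames [U, N, A]
U -> hit
A -> hit
C -> fault, evict N, frames [U, A, C]
U -> hit
C -> hit
N -> fault, evict A, frames [U, C, N]
C -> hit
A -> fault, evict U, frames [N, C, A]
C -> hit
N -> hit
A -> hit
U -> fault, evict C, frames [N, A, U]
N -> hit
C -> fault, evict A, frames [U, N, C]
N -> hit

{C, N, U}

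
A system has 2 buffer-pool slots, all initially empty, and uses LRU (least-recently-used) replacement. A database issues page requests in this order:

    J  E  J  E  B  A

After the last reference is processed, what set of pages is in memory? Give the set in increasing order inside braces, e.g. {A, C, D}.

J → miss, frames {J}
E → miss, frames {J,E}
J → hit
E → hit
B → miss, evict J, frames {E,B}
A → miss, evict E, frames {B,A}

{A, B}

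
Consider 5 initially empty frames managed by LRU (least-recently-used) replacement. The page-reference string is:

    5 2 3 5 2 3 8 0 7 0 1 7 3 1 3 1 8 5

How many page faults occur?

5 -> fault, frames (5)
2 -> fault, frames (5 2)
3 -> fault, frames (5 2 3)
5 -> hit
2 -> hit
3 -> hit
8 -> fault, frames (5 2 3 8)
0 -> fault, frames (5 2 3 8 0)
7 -> fault, evict 5, frames (2 3 8 0 7)
0 -> hit
1 -> fault, evict 2, frames (3 8 7 0 1)
7 -> hit
3 -> hit
1 -> hit
3 -> hit
1 -> hit
8 -> hit
5 -> fault, evict 0, frames (7 3 1 8 5)
Page faults: 8.

8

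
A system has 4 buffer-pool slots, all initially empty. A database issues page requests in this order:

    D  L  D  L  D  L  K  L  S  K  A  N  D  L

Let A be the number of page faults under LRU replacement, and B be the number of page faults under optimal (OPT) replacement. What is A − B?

Under LRU: F F . . . . F . F . F F F F → 8 faults.
Under OPT: F F . . . . F . F . F F . . → 6 faults.
A − B = 8 − 6 = 2.

2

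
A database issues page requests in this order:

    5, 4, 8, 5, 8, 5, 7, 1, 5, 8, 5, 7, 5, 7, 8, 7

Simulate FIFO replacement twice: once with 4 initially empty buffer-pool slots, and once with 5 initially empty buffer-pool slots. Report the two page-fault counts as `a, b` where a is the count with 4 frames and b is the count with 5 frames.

4 frames: F F F . . . F F F . . . . . . . → 6 faults.
5 frames: F F F . . . F F . . . . . . . . → 5 faults.
5 < 6: adding a frame reduced faults, as is typical.

6, 5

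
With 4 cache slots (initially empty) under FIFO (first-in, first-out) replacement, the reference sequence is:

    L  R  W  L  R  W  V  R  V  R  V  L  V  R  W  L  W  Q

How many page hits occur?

L: miss, frames [L]
R: miss, frames [L, R]
W: miss, frames [L, R, W]
L: hit
R: hit
W: hit
V: miss, frames [L, R, W, V]
R: hit
V: hit
R: hit
V: hit
L: hit
V: hit
R: hit
W: hit
L: hit
W: hit
Q: miss, evict L, frames [R, W, V, Q]
Hits: 13.

13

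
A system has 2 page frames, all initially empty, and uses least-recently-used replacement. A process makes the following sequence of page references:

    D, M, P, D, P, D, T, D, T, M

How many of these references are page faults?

D -> fault, frames {D}
M -> fault, frames {D,M}
P -> fault, evict D, frames {M,P}
D -> fault, evict M, frames {P,D}
P -> hit
D -> hit
T -> fault, evict P, frames {D,T}
D -> hit
T -> hit
M -> fault, evict D, frames {T,M}
Page faults: 6.

6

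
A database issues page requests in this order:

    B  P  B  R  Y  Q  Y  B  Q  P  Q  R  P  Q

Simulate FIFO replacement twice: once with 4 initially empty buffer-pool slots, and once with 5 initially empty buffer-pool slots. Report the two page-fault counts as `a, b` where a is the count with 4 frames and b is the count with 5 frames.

8, 5

4 frames: F F . F F F . F . F . F . . → 8 faults.
5 frames: F F . F F F . . . . . . . . → 5 faults.
5 < 8: adding a frame reduced faults, as is typical.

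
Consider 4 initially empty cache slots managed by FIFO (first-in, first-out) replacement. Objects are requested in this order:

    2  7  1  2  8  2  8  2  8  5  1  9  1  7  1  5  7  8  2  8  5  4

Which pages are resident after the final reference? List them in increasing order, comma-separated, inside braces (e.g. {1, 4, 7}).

{2, 4, 5, 8}

2 -> miss, frames (2)
7 -> miss, frames (2 7)
1 -> miss, frames (2 7 1)
2 -> hit
8 -> miss, frames (2 7 1 8)
2 -> hit
8 -> hit
2 -> hit
8 -> hit
5 -> miss, evict 2, frames (7 1 8 5)
1 -> hit
9 -> miss, evict 7, frames (1 8 5 9)
1 -> hit
7 -> miss, evict 1, frames (8 5 9 7)
1 -> miss, evict 8, frames (5 9 7 1)
5 -> hit
7 -> hit
8 -> miss, evict 5, frames (9 7 1 8)
2 -> miss, evict 9, frames (7 1 8 2)
8 -> hit
5 -> miss, evict 7, frames (1 8 2 5)
4 -> miss, evict 1, frames (8 2 5 4)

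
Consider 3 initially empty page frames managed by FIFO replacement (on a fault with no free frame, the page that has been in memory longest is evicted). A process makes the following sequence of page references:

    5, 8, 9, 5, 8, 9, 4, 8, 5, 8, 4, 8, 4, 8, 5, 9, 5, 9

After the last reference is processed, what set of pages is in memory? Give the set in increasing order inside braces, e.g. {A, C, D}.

5: fault, frames {5}
8: fault, frames {5,8}
9: fault, frames {5,8,9}
5: hit
8: hit
9: hit
4: fault, evict 5, frames {8,9,4}
8: hit
5: fault, evict 8, frames {9,4,5}
8: fault, evict 9, frames {4,5,8}
4: hit
8: hit
4: hit
8: hit
5: hit
9: fault, evict 4, frames {5,8,9}
5: hit
9: hit

{5, 8, 9}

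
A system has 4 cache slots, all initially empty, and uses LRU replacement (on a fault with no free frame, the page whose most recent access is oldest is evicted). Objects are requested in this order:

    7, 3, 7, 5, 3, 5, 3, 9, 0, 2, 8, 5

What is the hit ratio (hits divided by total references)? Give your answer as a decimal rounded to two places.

0.33

7 → fault, frames [7]
3 → fault, frames [7, 3]
7 → hit
5 → fault, frames [3, 7, 5]
3 → hit
5 → hit
3 → hit
9 → fault, frames [7, 5, 3, 9]
0 → fault, evict 7, frames [5, 3, 9, 0]
2 → fault, evict 5, frames [3, 9, 0, 2]
8 → fault, evict 3, frames [9, 0, 2, 8]
5 → fault, evict 9, frames [0, 2, 8, 5]
Hits: 4 of 12 references → 4/12 = 0.3333.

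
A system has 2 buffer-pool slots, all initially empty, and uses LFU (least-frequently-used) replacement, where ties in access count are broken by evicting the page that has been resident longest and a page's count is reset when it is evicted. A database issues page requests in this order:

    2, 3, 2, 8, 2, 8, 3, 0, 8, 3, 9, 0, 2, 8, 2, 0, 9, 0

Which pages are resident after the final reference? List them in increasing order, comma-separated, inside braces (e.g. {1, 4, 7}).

{0, 2}

2 -> miss, frames {2}
3 -> miss, frames {2,3}
2 -> hit
8 -> miss, evict 3, frames {2,8}
2 -> hit
8 -> hit
3 -> miss, evict 8, frames {2,3}
0 -> miss, evict 3, frames {2,0}
8 -> miss, evict 0, frames {2,8}
3 -> miss, evict 8, frames {2,3}
9 -> miss, evict 3, frames {2,9}
0 -> miss, evict 9, frames {2,0}
2 -> hit
8 -> miss, evict 0, frames {2,8}
2 -> hit
0 -> miss, evict 8, frames {2,0}
9 -> miss, evict 0, frames {2,9}
0 -> miss, evict 9, frames {2,0}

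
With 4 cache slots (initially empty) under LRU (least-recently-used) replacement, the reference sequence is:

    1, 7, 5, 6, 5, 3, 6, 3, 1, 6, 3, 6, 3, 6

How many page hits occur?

8

1 → fault, frames (1)
7 → fault, frames (1 7)
5 → fault, frames (1 7 5)
6 → fault, frames (1 7 5 6)
5 → hit
3 → fault, evict 1, frames (7 6 5 3)
6 → hit
3 → hit
1 → fault, evict 7, frames (5 6 3 1)
6 → hit
3 → hit
6 → hit
3 → hit
6 → hit
Hits: 8.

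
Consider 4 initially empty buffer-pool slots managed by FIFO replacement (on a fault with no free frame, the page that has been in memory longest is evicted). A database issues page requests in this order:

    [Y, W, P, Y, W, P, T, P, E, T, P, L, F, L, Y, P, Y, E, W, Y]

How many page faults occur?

Y -> miss, frames (Y)
W -> miss, frames (Y W)
P -> miss, frames (Y W P)
Y -> hit
W -> hit
P -> hit
T -> miss, frames (Y W P T)
P -> hit
E -> miss, evict Y, frames (W P T E)
T -> hit
P -> hit
L -> miss, evict W, frames (P T E L)
F -> miss, evict P, frames (T E L F)
L -> hit
Y -> miss, evict T, frames (E L F Y)
P -> miss, evict E, frames (L F Y P)
Y -> hit
E -> miss, evict L, frames (F Y P E)
W -> miss, evict F, frames (Y P E W)
Y -> hit
Page faults: 11.

11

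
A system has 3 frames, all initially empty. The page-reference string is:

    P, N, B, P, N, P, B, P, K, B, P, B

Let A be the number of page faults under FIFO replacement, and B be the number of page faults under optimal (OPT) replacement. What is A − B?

1

Under FIFO: F F F . . . . . F . F . → 5 faults.
Under OPT: F F F . . . . . F . . . → 4 faults.
A − B = 5 − 4 = 1.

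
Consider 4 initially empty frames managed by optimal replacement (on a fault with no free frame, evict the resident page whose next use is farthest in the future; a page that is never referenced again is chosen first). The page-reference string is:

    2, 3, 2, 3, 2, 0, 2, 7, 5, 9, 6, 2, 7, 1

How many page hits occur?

2: miss, frames [2]
3: miss, frames [2, 3]
2: hit
3: hit
2: hit
0: miss, frames [2, 3, 0]
2: hit
7: miss, frames [2, 3, 0, 7]
5: miss, evict 0, frames [2, 3, 7, 5]
9: miss, evict 5, frames [2, 3, 7, 9]
6: miss, evict 9, frames [2, 3, 7, 6]
2: hit
7: hit
1: miss, evict 6, frames [2, 3, 7, 1]
Hits: 6.

6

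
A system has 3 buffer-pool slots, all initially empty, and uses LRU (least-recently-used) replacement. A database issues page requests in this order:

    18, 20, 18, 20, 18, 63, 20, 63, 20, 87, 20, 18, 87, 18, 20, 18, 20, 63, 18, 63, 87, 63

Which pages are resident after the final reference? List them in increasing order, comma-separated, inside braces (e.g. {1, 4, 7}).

18 -> miss, frames (18)
20 -> miss, frames (18 20)
18 -> hit
20 -> hit
18 -> hit
63 -> miss, frames (20 18 63)
20 -> hit
63 -> hit
20 -> hit
87 -> miss, evict 18, frames (63 20 87)
20 -> hit
18 -> miss, evict 63, frames (87 20 18)
87 -> hit
18 -> hit
20 -> hit
18 -> hit
20 -> hit
63 -> miss, evict 87, frames (18 20 63)
18 -> hit
63 -> hit
87 -> miss, evict 20, frames (18 63 87)
63 -> hit

{18, 63, 87}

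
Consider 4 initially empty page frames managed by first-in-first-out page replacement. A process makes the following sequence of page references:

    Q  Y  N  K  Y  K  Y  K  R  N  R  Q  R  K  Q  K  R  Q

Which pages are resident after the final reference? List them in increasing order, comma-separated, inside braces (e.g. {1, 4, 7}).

Q -> fault, frames [Q]
Y -> fault, frames [Q, Y]
N -> fault, frames [Q, Y, N]
K -> fault, frames [Q, Y, N, K]
Y -> hit
K -> hit
Y -> hit
K -> hit
R -> fault, evict Q, frames [Y, N, K, R]
N -> hit
R -> hit
Q -> fault, evict Y, frames [N, K, R, Q]
R -> hit
K -> hit
Q -> hit
K -> hit
R -> hit
Q -> hit

{K, N, Q, R}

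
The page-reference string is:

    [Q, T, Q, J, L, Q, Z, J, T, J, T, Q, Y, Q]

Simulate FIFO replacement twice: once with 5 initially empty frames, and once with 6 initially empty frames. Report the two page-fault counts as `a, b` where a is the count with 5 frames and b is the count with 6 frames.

7, 6

5 frames: F F . F F . F . . . . . F F → 7 faults.
6 frames: F F . F F . F . . . . . F . → 6 faults.
6 < 7: adding a frame reduced faults, as is typical.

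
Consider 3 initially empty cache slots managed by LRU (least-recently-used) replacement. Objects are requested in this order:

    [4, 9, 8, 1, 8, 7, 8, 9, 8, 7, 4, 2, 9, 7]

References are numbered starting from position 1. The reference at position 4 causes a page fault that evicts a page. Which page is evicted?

pos 1: 4: miss, frames {4}
pos 2: 9: miss, frames {4,9}
pos 3: 8: miss, frames {4,9,8}
pos 4: 1: miss, evict 4, frames {9,8,1}
At position 4, page 4 is evicted.

4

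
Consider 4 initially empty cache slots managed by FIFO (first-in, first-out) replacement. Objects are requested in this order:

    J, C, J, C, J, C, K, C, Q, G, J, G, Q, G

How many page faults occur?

J -> fault, frames (J)
C -> fault, frames (J C)
J -> hit
C -> hit
J -> hit
C -> hit
K -> fault, frames (J C K)
C -> hit
Q -> fault, frames (J C K Q)
G -> fault, evict J, frames (C K Q G)
J -> fault, evict C, frames (K Q G J)
G -> hit
Q -> hit
G -> hit
Page faults: 6.

6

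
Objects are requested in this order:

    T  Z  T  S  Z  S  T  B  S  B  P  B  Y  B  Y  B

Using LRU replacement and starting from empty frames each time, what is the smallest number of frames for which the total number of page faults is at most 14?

f=1: 16 faults
f=2: 9 faults
f=3: 6 faults
f=4: 6 faults
f=5: 6 faults
f=6: 6 faults
Smallest f with faults ≤ 14 is 2.

2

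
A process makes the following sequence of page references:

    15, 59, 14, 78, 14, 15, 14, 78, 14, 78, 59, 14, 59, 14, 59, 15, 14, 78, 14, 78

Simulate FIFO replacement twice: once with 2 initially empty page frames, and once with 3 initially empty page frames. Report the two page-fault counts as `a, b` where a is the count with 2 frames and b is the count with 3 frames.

2 frames: F F F F . F F F . . F F . . . F . F F . → 12 faults.
3 frames: F F F F . F . . . . F F . . . . . F . . → 8 faults.
8 < 12: adding a frame reduced faults, as is typical.

12, 8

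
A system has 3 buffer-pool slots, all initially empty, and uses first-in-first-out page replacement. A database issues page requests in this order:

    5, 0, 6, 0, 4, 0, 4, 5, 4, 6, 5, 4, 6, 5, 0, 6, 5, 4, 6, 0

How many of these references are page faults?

8

5: fault, frames {5}
0: fault, frames {5,0}
6: fault, frames {5,0,6}
0: hit
4: fault, evict 5, frames {0,6,4}
0: hit
4: hit
5: fault, evict 0, frames {6,4,5}
4: hit
6: hit
5: hit
4: hit
6: hit
5: hit
0: fault, evict 6, frames {4,5,0}
6: fault, evict 4, frames {5,0,6}
5: hit
4: fault, evict 5, frames {0,6,4}
6: hit
0: hit
Page faults: 8.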